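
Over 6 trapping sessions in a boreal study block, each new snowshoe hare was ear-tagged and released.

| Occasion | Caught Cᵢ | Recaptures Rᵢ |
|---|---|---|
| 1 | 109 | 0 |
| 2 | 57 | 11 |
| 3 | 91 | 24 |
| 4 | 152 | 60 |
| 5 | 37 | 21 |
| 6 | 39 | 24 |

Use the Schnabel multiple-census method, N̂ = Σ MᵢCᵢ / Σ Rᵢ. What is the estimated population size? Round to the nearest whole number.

N ≈ 561

Marked at large before each occasion: Mᵢ = Σⱼ<ᵢ (Cⱼ − Rⱼ) → M1=0, M2=109, M3=155, M4=222, M5=314, M6=330
Σ MᵢCᵢ = 0·109 + 109·57 + 155·91 + 222·152 + 314·37 + 330·39 = 0 + 6213 + 14105 + 33744 + 11618 + 12870 = 78550
Σ Rᵢ = 0 + 11 + 24 + 60 + 21 + 24 = 140
N̂ = 78550 / 140 ≈ 561.1 → 561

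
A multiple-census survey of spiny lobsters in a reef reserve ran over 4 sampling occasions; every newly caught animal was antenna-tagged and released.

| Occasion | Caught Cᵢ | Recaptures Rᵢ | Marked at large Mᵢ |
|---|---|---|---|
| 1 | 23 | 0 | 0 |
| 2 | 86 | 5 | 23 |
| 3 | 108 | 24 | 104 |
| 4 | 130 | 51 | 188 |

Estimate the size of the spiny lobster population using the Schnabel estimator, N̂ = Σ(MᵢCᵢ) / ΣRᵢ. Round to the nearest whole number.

N ≈ 471

Σ MᵢCᵢ = 0·23 + 23·86 + 104·108 + 188·130 = 0 + 1978 + 11232 + 24440 = 37650
Σ Rᵢ = 0 + 5 + 24 + 51 = 80
N̂ = 37650 / 80 ≈ 470.6 → 471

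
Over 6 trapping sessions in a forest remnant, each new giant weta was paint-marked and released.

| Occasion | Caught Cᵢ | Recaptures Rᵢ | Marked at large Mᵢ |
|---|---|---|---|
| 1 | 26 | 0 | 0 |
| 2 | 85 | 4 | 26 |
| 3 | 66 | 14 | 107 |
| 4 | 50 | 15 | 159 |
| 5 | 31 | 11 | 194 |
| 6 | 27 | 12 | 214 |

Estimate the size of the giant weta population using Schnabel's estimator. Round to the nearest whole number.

N ≈ 518

Σ MᵢCᵢ = 0·26 + 26·85 + 107·66 + 159·50 + 194·31 + 214·27 = 0 + 2210 + 7062 + 7950 + 6014 + 5778 = 29014
Σ Rᵢ = 0 + 4 + 14 + 15 + 11 + 12 = 56
N̂ = 29014 / 56 ≈ 518.1 → 518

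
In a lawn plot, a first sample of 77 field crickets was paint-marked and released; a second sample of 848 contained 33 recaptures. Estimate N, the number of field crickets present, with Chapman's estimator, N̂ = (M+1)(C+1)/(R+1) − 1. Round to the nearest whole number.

N ≈ 1947

N̂ = (77+1)(848+1)/(33+1) − 1 = 78·849/34 − 1
= 66222/34 − 1 ≈ 1947.7 − 1 ≈ 1946.7 → 1947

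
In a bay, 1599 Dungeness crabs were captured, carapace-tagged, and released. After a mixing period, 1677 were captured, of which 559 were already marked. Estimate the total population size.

N = 4797

If marked individuals mix randomly, R/C ≈ M/N, giving N ≈ M·C/R.
N = (1599 × 1677) / 559 = 2681523 / 559 = 4797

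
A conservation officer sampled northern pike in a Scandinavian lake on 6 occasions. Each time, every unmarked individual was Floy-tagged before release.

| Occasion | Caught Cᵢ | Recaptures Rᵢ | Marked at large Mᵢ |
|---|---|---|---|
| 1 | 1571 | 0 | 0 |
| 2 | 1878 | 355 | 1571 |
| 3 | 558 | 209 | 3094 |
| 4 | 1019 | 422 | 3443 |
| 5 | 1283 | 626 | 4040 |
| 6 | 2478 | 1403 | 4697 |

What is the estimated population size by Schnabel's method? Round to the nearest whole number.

Σ MᵢCᵢ = 0·1571 + 1571·1878 + 3094·558 + 3443·1019 + 4040·1283 + 4697·2478 = 0 + 2950338 + 1726452 + 3508417 + 5183320 + 11639166 = 25007693
Σ Rᵢ = 0 + 355 + 209 + 422 + 626 + 1403 = 3015
N̂ = 25007693 / 3015 ≈ 8294.4 → 8294

N ≈ 8294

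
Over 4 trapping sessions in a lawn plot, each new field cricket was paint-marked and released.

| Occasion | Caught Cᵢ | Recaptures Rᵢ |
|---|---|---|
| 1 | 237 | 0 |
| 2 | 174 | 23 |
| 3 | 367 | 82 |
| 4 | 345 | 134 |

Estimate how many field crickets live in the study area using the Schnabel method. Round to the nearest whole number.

N ≈ 1740

Marked at large before each occasion: Mᵢ = Σⱼ<ᵢ (Cⱼ − Rⱼ) → M1=0, M2=237, M3=388, M4=673
Σ MᵢCᵢ = 0·237 + 237·174 + 388·367 + 673·345 = 0 + 41238 + 142396 + 232185 = 415819
Σ Rᵢ = 0 + 23 + 82 + 134 = 239
N̂ = 415819 / 239 ≈ 1739.8 → 1740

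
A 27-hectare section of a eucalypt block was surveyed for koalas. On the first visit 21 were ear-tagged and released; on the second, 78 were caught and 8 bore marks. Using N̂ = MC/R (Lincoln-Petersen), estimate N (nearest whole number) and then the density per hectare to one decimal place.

density ≈ 7.6 koalas per hectare

N̂ = 21·78/8 = 1638/8 ≈ 204.8 → 205
Density = N̂ / area = 205 / 27 ≈ 7.59 → 7.6 per hectare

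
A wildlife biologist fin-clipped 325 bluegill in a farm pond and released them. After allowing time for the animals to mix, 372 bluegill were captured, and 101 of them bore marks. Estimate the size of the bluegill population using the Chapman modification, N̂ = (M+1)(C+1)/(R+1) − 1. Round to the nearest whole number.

N ≈ 1191

N̂ = (325+1)(372+1)/(101+1) − 1 = 326·373/102 − 1
= 121598/102 − 1 ≈ 1192.1 − 1 ≈ 1191.1 → 1191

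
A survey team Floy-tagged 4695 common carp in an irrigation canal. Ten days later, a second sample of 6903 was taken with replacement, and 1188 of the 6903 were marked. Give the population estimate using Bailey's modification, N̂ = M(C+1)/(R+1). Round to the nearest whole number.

N̂ = 4695·(6903+1)/(1188+1) = 4695·6904/1189 = 32414280/1189 ≈ 27261.8 → 27262

N ≈ 27,262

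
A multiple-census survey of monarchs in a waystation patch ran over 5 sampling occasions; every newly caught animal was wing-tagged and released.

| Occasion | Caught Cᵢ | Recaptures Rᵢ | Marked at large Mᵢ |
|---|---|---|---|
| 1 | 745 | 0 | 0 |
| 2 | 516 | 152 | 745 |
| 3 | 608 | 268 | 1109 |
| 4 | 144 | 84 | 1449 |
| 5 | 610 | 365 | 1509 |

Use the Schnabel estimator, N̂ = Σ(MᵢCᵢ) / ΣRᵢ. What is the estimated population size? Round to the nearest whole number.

N ≈ 2518

Σ MᵢCᵢ = 0·745 + 745·516 + 1109·608 + 1449·144 + 1509·610 = 0 + 384420 + 674272 + 208656 + 920490 = 2187838
Σ Rᵢ = 0 + 152 + 268 + 84 + 365 = 869
N̂ = 2187838 / 869 ≈ 2517.7 → 2518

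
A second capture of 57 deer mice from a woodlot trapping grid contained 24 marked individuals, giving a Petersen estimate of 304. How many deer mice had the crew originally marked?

M = 128

From N = M·C/R: M = N·R / C = 304·24 / 57 = 7296 / 57 = 128.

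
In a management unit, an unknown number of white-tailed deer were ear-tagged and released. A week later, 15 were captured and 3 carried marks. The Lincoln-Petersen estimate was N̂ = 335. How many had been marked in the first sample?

From N = M·C/R: M = N·R / C = 335·3 / 15 = 1005 / 15 = 67.

M = 67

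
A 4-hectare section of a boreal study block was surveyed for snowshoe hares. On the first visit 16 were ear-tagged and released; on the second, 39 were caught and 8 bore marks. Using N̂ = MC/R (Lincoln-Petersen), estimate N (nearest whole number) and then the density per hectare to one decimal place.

N̂ = 16·39/8 = 624/8 = 78
Density = N̂ / area = 78 / 4 ≈ 19.50 → 19.5 per hectare

density ≈ 19.5 snowshoe hares per hectare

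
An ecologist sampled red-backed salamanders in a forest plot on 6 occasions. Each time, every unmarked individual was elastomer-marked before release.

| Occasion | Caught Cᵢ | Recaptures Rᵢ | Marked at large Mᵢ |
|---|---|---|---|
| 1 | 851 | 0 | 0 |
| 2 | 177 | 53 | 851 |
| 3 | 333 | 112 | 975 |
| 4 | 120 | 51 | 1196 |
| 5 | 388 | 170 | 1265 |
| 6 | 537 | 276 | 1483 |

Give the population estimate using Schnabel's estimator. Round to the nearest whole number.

N ≈ 2879

Σ MᵢCᵢ = 0·851 + 851·177 + 975·333 + 1196·120 + 1265·388 + 1483·537 = 0 + 150627 + 324675 + 143520 + 490820 + 796371 = 1906013
Σ Rᵢ = 0 + 53 + 112 + 51 + 170 + 276 = 662
N̂ = 1906013 / 662 ≈ 2879.2 → 2879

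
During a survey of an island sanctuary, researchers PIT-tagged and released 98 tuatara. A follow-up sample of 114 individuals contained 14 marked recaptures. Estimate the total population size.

N = 798

If marked individuals mix randomly, R/C ≈ M/N, giving N ≈ M·C/R.
N = (98 × 114) / 14 = 11172 / 14 = 798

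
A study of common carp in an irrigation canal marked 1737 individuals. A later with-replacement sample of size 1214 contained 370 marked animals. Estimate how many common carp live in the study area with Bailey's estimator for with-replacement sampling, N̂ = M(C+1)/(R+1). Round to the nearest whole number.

N̂ = 1737·(1214+1)/(370+1) = 1737·1215/371 = 2110455/371 ≈ 5688.6 → 5689

N ≈ 5689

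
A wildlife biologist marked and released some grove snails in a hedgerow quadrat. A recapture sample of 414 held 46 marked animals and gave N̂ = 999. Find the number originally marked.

M = 111

From N = M·C/R: M = N·R / C = 999·46 / 414 = 45954 / 414 = 111.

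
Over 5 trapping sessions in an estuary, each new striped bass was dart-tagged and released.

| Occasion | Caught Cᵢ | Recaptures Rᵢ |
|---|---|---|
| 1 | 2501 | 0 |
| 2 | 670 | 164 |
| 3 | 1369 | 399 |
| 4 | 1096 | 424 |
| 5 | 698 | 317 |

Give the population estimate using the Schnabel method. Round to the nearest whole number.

N ≈ 10,273

Marked at large before each occasion: Mᵢ = Σⱼ<ᵢ (Cⱼ − Rⱼ) → M1=0, M2=2501, M3=3007, M4=3977, M5=4649
Σ MᵢCᵢ = 0·2501 + 2501·670 + 3007·1369 + 3977·1096 + 4649·698 = 0 + 1675670 + 4116583 + 4358792 + 3245002 = 13396047
Σ Rᵢ = 0 + 164 + 399 + 424 + 317 = 1304
N̂ = 13396047 / 1304 ≈ 10273.0 → 10273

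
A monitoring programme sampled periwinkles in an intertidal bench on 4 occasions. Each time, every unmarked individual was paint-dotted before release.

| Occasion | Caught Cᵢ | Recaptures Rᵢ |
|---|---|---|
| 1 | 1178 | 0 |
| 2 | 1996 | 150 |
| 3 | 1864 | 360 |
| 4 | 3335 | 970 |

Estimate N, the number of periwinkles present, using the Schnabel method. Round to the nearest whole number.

Marked at large before each occasion: Mᵢ = Σⱼ<ᵢ (Cⱼ − Rⱼ) → M1=0, M2=1178, M3=3024, M4=4528
Σ MᵢCᵢ = 0·1178 + 1178·1996 + 3024·1864 + 4528·3335 = 0 + 2351288 + 5636736 + 15100880 = 23088904
Σ Rᵢ = 0 + 150 + 360 + 970 = 1480
N̂ = 23088904 / 1480 ≈ 15600.6 → 15601

N ≈ 15,601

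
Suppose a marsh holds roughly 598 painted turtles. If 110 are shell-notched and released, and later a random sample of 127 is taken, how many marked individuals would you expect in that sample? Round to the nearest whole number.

Expected recaptures E[R] = M·C / N.
E[R] = 110 × 127 / 598 = 13970 / 598 ≈ 23.4 → 23

expected recaptures ≈ 23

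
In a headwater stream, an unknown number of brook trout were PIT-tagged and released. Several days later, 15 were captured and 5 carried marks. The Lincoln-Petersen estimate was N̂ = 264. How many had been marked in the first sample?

M = 88

From N = M·C/R: M = N·R / C = 264·5 / 15 = 1320 / 15 = 88.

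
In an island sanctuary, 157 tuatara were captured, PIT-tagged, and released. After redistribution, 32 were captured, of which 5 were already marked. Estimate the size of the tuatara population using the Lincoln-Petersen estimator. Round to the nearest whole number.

N = (157 × 32) / 5 = 5024 / 5 ≈ 1004.8 → 1005

N ≈ 1005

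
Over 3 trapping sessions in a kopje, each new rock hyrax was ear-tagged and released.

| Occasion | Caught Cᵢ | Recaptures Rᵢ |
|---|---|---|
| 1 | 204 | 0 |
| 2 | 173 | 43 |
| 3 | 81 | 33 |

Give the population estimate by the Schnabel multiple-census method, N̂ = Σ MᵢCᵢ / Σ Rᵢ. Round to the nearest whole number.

Marked at large before each occasion: Mᵢ = Σⱼ<ᵢ (Cⱼ − Rⱼ) → M1=0, M2=204, M3=334
Σ MᵢCᵢ = 0·204 + 204·173 + 334·81 = 0 + 35292 + 27054 = 62346
Σ Rᵢ = 0 + 43 + 33 = 76
N̂ = 62346 / 76 ≈ 820.3 → 820

N ≈ 820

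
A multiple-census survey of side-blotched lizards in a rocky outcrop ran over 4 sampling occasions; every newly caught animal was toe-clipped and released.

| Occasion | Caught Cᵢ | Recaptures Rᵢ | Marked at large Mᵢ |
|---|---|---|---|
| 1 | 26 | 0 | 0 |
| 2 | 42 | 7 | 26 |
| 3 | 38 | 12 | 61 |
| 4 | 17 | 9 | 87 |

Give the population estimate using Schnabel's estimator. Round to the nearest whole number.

N ≈ 175

Σ MᵢCᵢ = 0·26 + 26·42 + 61·38 + 87·17 = 0 + 1092 + 2318 + 1479 = 4889
Σ Rᵢ = 0 + 7 + 12 + 9 = 28
N̂ = 4889 / 28 ≈ 174.6 → 175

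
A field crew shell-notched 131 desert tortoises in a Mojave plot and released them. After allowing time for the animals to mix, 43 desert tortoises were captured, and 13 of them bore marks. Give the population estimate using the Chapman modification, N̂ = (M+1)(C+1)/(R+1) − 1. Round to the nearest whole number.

N̂ = (131+1)(43+1)/(13+1) − 1 = 132·44/14 − 1
= 5808/14 − 1 ≈ 414.9 − 1 ≈ 413.9 → 414

N ≈ 414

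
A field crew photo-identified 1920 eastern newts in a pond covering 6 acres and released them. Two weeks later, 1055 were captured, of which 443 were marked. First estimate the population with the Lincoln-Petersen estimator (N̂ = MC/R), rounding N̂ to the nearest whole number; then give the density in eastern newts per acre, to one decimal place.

density ≈ 762.0 eastern newts per acre

N̂ = 1920·1055/443 = 2025600/443 ≈ 4572.46 → 4572
Density = N̂ / area = 4572 / 6 = 762.0 per acre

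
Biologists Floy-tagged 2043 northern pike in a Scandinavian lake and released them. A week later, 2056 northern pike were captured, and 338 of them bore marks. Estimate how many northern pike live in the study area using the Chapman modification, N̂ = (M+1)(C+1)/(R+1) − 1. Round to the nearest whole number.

N ≈ 12,402

N̂ = (2043+1)(2056+1)/(338+1) − 1 = 2044·2057/339 − 1
= 4204508/339 − 1 ≈ 12402.7 − 1 ≈ 12401.7 → 12402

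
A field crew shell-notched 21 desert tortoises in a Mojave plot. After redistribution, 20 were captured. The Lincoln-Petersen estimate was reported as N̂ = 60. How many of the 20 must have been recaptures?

From N = M·C/R: R = M·C / N = 21·20 / 60 = 420 / 60 = 7.

R = 7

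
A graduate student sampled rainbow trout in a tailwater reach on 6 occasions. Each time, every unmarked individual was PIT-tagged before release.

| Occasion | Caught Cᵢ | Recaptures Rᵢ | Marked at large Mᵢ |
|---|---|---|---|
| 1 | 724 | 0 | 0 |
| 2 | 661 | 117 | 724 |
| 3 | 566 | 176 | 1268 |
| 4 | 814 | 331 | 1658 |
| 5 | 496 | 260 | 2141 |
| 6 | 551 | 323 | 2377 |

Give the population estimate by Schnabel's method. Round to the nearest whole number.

N ≈ 4074

Σ MᵢCᵢ = 0·724 + 724·661 + 1268·566 + 1658·814 + 2141·496 + 2377·551 = 0 + 478564 + 717688 + 1349612 + 1061936 + 1309727 = 4917527
Σ Rᵢ = 0 + 117 + 176 + 331 + 260 + 323 = 1207
N̂ = 4917527 / 1207 ≈ 4074.2 → 4074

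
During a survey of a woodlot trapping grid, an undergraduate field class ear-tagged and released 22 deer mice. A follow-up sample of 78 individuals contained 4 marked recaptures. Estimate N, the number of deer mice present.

The marked fraction in the recapture sample should equal the marked fraction in the population: 4/78 = 22/N.
N = (22 × 78) / 4 = 1716 / 4 = 429

N = 429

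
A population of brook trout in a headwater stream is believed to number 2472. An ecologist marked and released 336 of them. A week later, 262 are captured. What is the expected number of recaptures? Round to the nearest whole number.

expected recaptures ≈ 36

The marked fraction of the population is 336/2472, so in a sample of 262 expect C·(M/N) marked.
E[R] = 336 × 262 / 2472 = 88032 / 2472 ≈ 35.6 → 36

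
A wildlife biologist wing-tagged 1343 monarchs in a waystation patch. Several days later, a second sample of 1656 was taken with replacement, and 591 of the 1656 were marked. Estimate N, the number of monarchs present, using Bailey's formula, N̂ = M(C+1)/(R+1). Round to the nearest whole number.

N ≈ 3759

N̂ = 1343·(1656+1)/(591+1) = 1343·1657/592 = 2225351/592 ≈ 3759.0 → 3759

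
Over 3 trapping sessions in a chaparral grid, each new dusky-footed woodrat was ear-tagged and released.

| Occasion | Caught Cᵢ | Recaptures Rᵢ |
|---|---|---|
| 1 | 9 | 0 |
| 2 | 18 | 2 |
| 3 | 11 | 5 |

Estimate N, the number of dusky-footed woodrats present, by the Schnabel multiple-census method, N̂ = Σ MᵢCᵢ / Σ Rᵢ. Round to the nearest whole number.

Marked at large before each occasion: Mᵢ = Σⱼ<ᵢ (Cⱼ − Rⱼ) → M1=0, M2=9, M3=25
Σ MᵢCᵢ = 0·9 + 9·18 + 25·11 = 0 + 162 + 275 = 437
Σ Rᵢ = 0 + 2 + 5 = 7
N̂ = 437 / 7 ≈ 62.4 → 62

N ≈ 62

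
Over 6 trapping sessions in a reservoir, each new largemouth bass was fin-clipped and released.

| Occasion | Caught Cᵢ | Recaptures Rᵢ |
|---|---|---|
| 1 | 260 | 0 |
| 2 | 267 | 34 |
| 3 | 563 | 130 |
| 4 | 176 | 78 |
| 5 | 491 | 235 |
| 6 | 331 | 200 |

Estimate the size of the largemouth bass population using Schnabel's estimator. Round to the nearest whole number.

Marked at large before each occasion: Mᵢ = Σⱼ<ᵢ (Cⱼ − Rⱼ) → M1=0, M2=260, M3=493, M4=926, M5=1024, M6=1280
Σ MᵢCᵢ = 0·260 + 260·267 + 493·563 + 926·176 + 1024·491 + 1280·331 = 0 + 69420 + 277559 + 162976 + 502784 + 423680 = 1436419
Σ Rᵢ = 0 + 34 + 130 + 78 + 235 + 200 = 677
N̂ = 1436419 / 677 ≈ 2121.7 → 2122

N ≈ 2122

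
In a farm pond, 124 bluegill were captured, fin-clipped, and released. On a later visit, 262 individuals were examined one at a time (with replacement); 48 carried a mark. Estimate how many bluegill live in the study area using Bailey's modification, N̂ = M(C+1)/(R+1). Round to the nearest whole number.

N ≈ 666

N̂ = 124·(262+1)/(48+1) = 124·263/49 = 32612/49 ≈ 665.6 → 666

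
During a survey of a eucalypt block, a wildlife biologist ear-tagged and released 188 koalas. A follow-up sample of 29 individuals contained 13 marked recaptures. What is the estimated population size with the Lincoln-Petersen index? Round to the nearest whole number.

The marked fraction in the recapture sample should equal the marked fraction in the population: 13/29 = 188/N.
N = (188 × 29) / 13 = 5452 / 13 ≈ 419.4 → 419

N ≈ 419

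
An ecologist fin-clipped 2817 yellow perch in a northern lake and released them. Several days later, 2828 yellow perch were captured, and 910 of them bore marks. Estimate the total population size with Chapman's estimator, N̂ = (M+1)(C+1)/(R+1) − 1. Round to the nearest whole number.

N̂ = (2817+1)(2828+1)/(910+1) − 1 = 2818·2829/911 − 1
= 7972122/911 − 1 ≈ 8751.0 − 1 ≈ 8750.0 → 8750

N ≈ 8750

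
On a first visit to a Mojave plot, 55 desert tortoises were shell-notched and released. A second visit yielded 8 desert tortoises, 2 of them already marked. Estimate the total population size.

Lincoln-Petersen assumes M/N = R/C, so N = M·C / R.
N = (55 × 8) / 2 = 440 / 2 = 220

N = 220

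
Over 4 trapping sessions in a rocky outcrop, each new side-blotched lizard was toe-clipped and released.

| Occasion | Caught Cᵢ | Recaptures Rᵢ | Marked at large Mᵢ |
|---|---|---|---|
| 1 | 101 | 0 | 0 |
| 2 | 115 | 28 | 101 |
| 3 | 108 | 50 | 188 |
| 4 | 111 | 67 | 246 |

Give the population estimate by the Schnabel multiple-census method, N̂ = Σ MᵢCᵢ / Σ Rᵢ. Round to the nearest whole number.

N ≈ 408

Σ MᵢCᵢ = 0·101 + 101·115 + 188·108 + 246·111 = 0 + 11615 + 20304 + 27306 = 59225
Σ Rᵢ = 0 + 28 + 50 + 67 = 145
N̂ = 59225 / 145 ≈ 408.4 → 408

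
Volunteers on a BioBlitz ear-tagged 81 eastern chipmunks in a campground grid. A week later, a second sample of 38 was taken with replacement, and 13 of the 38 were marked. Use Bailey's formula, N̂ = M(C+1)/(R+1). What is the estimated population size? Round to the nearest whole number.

N ≈ 226

N̂ = 81·(38+1)/(13+1) = 81·39/14 = 3159/14 ≈ 225.6 → 226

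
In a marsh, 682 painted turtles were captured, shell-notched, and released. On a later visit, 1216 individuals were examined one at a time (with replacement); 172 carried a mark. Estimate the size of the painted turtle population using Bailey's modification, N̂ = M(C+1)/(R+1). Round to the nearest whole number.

N ≈ 4798

N̂ = 682·(1216+1)/(172+1) = 682·1217/173 = 829994/173 ≈ 4797.7 → 4798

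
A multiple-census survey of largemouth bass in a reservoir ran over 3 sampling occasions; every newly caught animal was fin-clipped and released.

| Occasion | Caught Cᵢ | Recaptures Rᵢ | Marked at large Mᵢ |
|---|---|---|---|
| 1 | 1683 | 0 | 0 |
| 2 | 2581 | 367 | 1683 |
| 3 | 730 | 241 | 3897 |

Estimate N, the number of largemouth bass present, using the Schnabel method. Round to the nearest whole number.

N ≈ 11,823

Σ MᵢCᵢ = 0·1683 + 1683·2581 + 3897·730 = 0 + 4343823 + 2844810 = 7188633
Σ Rᵢ = 0 + 367 + 241 = 608
N̂ = 7188633 / 608 ≈ 11823.4 → 11823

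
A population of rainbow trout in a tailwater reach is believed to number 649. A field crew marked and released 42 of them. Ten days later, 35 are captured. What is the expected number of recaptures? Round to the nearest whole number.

The marked fraction of the population is 42/649, so in a sample of 35 expect C·(M/N) marked.
E[R] = 42 × 35 / 649 = 1470 / 649 ≈ 2.3 → 2

expected recaptures ≈ 2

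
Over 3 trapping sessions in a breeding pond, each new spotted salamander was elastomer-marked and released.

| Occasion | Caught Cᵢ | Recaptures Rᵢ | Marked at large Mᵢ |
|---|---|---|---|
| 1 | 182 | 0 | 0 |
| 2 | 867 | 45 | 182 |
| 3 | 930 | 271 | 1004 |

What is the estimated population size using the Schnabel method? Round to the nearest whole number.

N ≈ 3454

Σ MᵢCᵢ = 0·182 + 182·867 + 1004·930 = 0 + 157794 + 933720 = 1091514
Σ Rᵢ = 0 + 45 + 271 = 316
N̂ = 1091514 / 316 ≈ 3454.2 → 3454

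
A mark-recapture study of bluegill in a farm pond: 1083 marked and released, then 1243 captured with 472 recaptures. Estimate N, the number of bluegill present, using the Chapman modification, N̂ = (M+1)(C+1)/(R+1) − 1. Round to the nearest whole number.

N ≈ 2850

N̂ = (1083+1)(1243+1)/(472+1) − 1 = 1084·1244/473 − 1
= 1348496/473 − 1 ≈ 2850.9 − 1 ≈ 2849.9 → 2850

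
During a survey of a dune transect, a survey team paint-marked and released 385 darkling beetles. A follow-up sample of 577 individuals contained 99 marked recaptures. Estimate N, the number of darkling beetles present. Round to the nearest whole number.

The marked fraction in the recapture sample should equal the marked fraction in the population: 99/577 = 385/N.
N = (385 × 577) / 99 = 222145 / 99 ≈ 2243.9 → 2244

N ≈ 2244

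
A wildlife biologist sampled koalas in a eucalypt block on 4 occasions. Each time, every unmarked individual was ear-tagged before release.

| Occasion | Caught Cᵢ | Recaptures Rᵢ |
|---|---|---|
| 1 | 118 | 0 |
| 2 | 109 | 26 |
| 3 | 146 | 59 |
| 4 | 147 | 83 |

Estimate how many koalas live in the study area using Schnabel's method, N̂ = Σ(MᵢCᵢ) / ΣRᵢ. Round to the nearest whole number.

N ≈ 503

Marked at large before each occasion: Mᵢ = Σⱼ<ᵢ (Cⱼ − Rⱼ) → M1=0, M2=118, M3=201, M4=288
Σ MᵢCᵢ = 0·118 + 118·109 + 201·146 + 288·147 = 0 + 12862 + 29346 + 42336 = 84544
Σ Rᵢ = 0 + 26 + 59 + 83 = 168
N̂ = 84544 / 168 ≈ 503.2 → 503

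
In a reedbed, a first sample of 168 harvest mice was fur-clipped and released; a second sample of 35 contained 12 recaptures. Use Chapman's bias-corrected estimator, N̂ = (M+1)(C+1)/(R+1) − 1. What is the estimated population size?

N = 467

N̂ = (168+1)(35+1)/(12+1) − 1 = 169·36/13 − 1
= 6084/13 − 1 = 468 − 1 = 467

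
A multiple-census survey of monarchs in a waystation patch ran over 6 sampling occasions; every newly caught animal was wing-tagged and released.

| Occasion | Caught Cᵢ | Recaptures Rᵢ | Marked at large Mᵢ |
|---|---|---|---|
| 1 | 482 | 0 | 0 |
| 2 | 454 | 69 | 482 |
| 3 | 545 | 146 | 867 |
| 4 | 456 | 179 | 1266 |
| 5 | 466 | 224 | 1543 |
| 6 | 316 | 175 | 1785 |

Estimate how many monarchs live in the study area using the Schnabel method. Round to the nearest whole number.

N ≈ 3218

Σ MᵢCᵢ = 0·482 + 482·454 + 867·545 + 1266·456 + 1543·466 + 1785·316 = 0 + 218828 + 472515 + 577296 + 719038 + 564060 = 2551737
Σ Rᵢ = 0 + 69 + 146 + 179 + 224 + 175 = 793
N̂ = 2551737 / 793 ≈ 3217.8 → 3218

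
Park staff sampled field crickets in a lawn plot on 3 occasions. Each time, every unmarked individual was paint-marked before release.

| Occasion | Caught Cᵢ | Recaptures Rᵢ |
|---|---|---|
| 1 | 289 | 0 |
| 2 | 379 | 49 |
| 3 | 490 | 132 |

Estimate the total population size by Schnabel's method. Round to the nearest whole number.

N ≈ 2281

Marked at large before each occasion: Mᵢ = Σⱼ<ᵢ (Cⱼ − Rⱼ) → M1=0, M2=289, M3=619
Σ MᵢCᵢ = 0·289 + 289·379 + 619·490 = 0 + 109531 + 303310 = 412841
Σ Rᵢ = 0 + 49 + 132 = 181
N̂ = 412841 / 181 ≈ 2280.9 → 2281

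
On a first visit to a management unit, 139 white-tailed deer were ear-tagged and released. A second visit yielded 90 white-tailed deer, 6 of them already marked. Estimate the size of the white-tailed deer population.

N = (139 × 90) / 6 = 12510 / 6 = 2085

N = 2085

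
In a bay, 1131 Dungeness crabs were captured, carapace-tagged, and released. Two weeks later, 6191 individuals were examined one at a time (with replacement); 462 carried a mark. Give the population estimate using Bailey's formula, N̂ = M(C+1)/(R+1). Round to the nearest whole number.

N̂ = 1131·(6191+1)/(462+1) = 1131·6192/463 = 7003152/463 ≈ 15125.6 → 15126

N ≈ 15,126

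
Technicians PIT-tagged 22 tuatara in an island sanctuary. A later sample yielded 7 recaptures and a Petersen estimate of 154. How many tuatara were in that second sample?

C = 49

From N = M·C/R: C = N·R / M = 154·7 / 22 = 1078 / 22 = 49.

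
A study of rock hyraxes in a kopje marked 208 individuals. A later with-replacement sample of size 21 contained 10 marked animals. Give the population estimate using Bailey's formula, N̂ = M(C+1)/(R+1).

N̂ = 208·(21+1)/(10+1) = 208·22/11 = 4576/11 = 416

N = 416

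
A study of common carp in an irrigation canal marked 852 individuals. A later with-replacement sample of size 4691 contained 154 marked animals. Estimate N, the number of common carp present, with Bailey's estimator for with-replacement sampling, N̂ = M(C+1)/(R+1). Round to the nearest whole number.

N ≈ 25,791

N̂ = 852·(4691+1)/(154+1) = 852·4692/155 = 3997584/155 ≈ 25790.9 → 25791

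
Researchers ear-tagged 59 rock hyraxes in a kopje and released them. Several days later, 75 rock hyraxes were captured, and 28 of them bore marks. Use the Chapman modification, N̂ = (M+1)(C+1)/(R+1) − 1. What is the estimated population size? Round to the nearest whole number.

N ≈ 156

N̂ = (59+1)(75+1)/(28+1) − 1 = 60·76/29 − 1
= 4560/29 − 1 ≈ 157.2 − 1 ≈ 156.2 → 156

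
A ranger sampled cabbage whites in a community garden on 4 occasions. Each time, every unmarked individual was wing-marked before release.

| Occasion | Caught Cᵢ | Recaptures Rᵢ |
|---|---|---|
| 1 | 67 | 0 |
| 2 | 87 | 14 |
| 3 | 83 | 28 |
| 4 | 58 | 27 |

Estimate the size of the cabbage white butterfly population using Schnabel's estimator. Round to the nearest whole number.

Marked at large before each occasion: Mᵢ = Σⱼ<ᵢ (Cⱼ − Rⱼ) → M1=0, M2=67, M3=140, M4=195
Σ MᵢCᵢ = 0·67 + 67·87 + 140·83 + 195·58 = 0 + 5829 + 11620 + 11310 = 28759
Σ Rᵢ = 0 + 14 + 28 + 27 = 69
N̂ = 28759 / 69 ≈ 416.8 → 417

N ≈ 417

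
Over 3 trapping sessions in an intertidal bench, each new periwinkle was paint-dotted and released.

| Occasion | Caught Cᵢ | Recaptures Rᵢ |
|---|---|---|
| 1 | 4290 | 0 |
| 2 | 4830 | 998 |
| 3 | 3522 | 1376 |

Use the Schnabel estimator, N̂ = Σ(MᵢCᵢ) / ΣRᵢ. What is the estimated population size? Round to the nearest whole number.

Marked at large before each occasion: Mᵢ = Σⱼ<ᵢ (Cⱼ − Rⱼ) → M1=0, M2=4290, M3=8122
Σ MᵢCᵢ = 0·4290 + 4290·4830 + 8122·3522 = 0 + 20720700 + 28605684 = 49326384
Σ Rᵢ = 0 + 998 + 1376 = 2374
N̂ = 49326384 / 2374 ≈ 20777.8 → 20778

N ≈ 20,778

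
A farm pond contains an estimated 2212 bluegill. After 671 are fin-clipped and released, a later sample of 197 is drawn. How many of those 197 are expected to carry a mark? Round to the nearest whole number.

expected recaptures ≈ 60

Expected recaptures E[R] = M·C / N.
E[R] = 671 × 197 / 2212 = 132187 / 2212 ≈ 59.8 → 60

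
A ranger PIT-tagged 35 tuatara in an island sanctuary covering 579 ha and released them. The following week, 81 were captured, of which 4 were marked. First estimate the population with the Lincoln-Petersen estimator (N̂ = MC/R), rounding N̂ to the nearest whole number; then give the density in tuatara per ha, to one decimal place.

N̂ = 35·81/4 = 2835/4 ≈ 708.8 → 709
Density = N̂ / area = 709 / 579 ≈ 1.22 → 1.2 per ha

density ≈ 1.2 tuatara per ha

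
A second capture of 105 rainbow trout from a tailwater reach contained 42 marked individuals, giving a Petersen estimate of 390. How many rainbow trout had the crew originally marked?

From N = M·C/R: M = N·R / C = 390·42 / 105 = 16380 / 105 = 156.

M = 156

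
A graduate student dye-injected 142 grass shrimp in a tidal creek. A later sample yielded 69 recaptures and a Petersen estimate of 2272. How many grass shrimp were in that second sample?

From N = M·C/R: C = N·R / M = 2272·69 / 142 = 156768 / 142 = 1104.

C = 1104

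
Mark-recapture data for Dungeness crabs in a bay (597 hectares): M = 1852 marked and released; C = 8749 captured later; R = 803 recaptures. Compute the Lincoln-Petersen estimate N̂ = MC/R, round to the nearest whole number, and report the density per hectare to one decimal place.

N̂ = 1852·8749/803 = 16203148/803 ≈ 20178.3 → 20178
Density = N̂ / area = 20178 / 597 ≈ 33.80 → 33.8 per hectare

density ≈ 33.8 Dungeness crabs per hectare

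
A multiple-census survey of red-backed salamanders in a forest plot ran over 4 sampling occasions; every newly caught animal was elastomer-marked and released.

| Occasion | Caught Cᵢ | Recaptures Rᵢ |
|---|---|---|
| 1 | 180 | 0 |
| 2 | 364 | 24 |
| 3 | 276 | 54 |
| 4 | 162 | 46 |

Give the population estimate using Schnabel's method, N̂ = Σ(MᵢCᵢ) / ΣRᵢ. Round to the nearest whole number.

Marked at large before each occasion: Mᵢ = Σⱼ<ᵢ (Cⱼ − Rⱼ) → M1=0, M2=180, M3=520, M4=742
Σ MᵢCᵢ = 0·180 + 180·364 + 520·276 + 742·162 = 0 + 65520 + 143520 + 120204 = 329244
Σ Rᵢ = 0 + 24 + 54 + 46 = 124
N̂ = 329244 / 124 ≈ 2655.2 → 2655

N ≈ 2655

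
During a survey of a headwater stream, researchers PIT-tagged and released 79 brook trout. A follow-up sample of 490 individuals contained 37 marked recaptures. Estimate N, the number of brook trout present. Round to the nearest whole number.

N ≈ 1046

The marked fraction in the recapture sample should equal the marked fraction in the population: 37/490 = 79/N.
N = (79 × 490) / 37 = 38710 / 37 ≈ 1046.2 → 1046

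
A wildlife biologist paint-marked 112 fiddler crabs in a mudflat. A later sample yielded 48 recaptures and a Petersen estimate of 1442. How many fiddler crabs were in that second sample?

From N = M·C/R: C = N·R / M = 1442·48 / 112 = 69216 / 112 = 618.

C = 618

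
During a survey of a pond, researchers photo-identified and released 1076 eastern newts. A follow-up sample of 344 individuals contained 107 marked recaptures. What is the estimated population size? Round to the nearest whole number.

The marked fraction in the recapture sample should equal the marked fraction in the population: 107/344 = 1076/N.
N = (1076 × 344) / 107 = 370144 / 107 ≈ 3459.3 → 3459

N ≈ 3459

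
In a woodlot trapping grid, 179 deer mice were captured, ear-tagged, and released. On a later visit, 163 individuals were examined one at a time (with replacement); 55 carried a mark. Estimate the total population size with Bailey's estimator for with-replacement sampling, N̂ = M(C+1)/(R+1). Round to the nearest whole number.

N ≈ 524

N̂ = 179·(163+1)/(55+1) = 179·164/56 = 29356/56 ≈ 524.2 → 524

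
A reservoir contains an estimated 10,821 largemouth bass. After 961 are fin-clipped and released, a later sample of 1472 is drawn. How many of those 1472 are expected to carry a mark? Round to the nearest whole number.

expected recaptures ≈ 131

The marked fraction of the population is 961/10821, so in a sample of 1472 expect C·(M/N) marked.
E[R] = 961 × 1472 / 10821 = 1414592 / 10821 ≈ 130.7 → 131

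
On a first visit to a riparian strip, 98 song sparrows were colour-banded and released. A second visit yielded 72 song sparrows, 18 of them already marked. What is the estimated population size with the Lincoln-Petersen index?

Lincoln-Petersen assumes M/N = R/C, so N = M·C / R.
N = (98 × 72) / 18 = 7056 / 18 = 392

N = 392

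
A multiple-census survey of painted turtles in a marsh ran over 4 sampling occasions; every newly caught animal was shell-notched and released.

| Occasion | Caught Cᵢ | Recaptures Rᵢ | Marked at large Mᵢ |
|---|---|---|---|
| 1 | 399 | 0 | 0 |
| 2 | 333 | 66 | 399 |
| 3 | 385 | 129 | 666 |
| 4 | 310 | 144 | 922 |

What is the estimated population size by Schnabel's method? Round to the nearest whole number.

Σ MᵢCᵢ = 0·399 + 399·333 + 666·385 + 922·310 = 0 + 132867 + 256410 + 285820 = 675097
Σ Rᵢ = 0 + 66 + 129 + 144 = 339
N̂ = 675097 / 339 ≈ 1991.4 → 1991

N ≈ 1991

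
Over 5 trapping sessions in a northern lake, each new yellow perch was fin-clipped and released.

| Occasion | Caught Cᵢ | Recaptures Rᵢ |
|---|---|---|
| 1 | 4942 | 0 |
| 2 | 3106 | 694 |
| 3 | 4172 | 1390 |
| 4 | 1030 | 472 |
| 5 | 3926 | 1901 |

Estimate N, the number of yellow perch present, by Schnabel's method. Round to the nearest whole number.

N ≈ 22,090

Marked at large before each occasion: Mᵢ = Σⱼ<ᵢ (Cⱼ − Rⱼ) → M1=0, M2=4942, M3=7354, M4=10136, M5=10694
Σ MᵢCᵢ = 0·4942 + 4942·3106 + 7354·4172 + 10136·1030 + 10694·3926 = 0 + 15349852 + 30680888 + 10440080 + 41984644 = 98455464
Σ Rᵢ = 0 + 694 + 1390 + 472 + 1901 = 4457
N̂ = 98455464 / 4457 ≈ 22090.1 → 22090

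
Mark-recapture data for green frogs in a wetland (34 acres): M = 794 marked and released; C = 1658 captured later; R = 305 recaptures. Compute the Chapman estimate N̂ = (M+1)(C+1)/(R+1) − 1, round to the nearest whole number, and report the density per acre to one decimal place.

density ≈ 126.7 green frogs per acre

N̂ = 795·1659/306 − 1 = 1318905/306 − 1 ≈ 4309.1 → 4309
Density = N̂ / area = 4309 / 34 ≈ 126.74 → 126.7 per acre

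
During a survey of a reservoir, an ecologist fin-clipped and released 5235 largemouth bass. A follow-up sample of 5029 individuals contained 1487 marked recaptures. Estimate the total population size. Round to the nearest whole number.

N = (5235 × 5029) / 1487 = 26326815 / 1487 ≈ 17704.7 → 17705

N ≈ 17,705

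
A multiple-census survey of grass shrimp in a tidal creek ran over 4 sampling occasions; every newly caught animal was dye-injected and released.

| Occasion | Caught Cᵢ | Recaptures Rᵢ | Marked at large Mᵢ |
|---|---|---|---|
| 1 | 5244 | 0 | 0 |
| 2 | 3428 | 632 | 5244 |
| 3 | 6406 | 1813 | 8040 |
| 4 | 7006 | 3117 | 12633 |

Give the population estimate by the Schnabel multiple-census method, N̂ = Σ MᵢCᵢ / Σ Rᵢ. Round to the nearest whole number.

Σ MᵢCᵢ = 0·5244 + 5244·3428 + 8040·6406 + 12633·7006 = 0 + 17976432 + 51504240 + 88506798 = 157987470
Σ Rᵢ = 0 + 632 + 1813 + 3117 = 5562
N̂ = 157987470 / 5562 ≈ 28404.8 → 28405

N ≈ 28,405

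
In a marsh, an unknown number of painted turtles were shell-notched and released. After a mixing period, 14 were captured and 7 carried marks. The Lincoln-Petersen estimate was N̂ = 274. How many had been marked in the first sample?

M = 137

From N = M·C/R: M = N·R / C = 274·7 / 14 = 1918 / 14 = 137.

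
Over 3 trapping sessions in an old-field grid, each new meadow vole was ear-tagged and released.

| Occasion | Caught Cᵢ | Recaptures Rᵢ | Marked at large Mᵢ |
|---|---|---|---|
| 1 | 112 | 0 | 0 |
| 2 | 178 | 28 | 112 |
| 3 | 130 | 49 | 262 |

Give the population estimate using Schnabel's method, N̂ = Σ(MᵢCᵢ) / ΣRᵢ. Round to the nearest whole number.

Σ MᵢCᵢ = 0·112 + 112·178 + 262·130 = 0 + 19936 + 34060 = 53996
Σ Rᵢ = 0 + 28 + 49 = 77
N̂ = 53996 / 77 ≈ 701.2 → 701

N ≈ 701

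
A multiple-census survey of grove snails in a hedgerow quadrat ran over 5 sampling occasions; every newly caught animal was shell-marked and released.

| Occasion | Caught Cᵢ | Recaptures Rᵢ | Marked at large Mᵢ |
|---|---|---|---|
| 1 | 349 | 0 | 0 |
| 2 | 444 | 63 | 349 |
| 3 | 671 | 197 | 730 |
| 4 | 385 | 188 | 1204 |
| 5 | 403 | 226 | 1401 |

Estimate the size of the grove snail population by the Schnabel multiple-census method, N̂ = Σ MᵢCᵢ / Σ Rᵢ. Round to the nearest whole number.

N ≈ 2482

Σ MᵢCᵢ = 0·349 + 349·444 + 730·671 + 1204·385 + 1401·403 = 0 + 154956 + 489830 + 463540 + 564603 = 1672929
Σ Rᵢ = 0 + 63 + 197 + 188 + 226 = 674
N̂ = 1672929 / 674 ≈ 2482.1 → 2482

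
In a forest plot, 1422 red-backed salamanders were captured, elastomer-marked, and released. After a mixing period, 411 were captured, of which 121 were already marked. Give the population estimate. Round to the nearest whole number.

N = (1422 × 411) / 121 = 584442 / 121 ≈ 4830.1 → 4830

N ≈ 4830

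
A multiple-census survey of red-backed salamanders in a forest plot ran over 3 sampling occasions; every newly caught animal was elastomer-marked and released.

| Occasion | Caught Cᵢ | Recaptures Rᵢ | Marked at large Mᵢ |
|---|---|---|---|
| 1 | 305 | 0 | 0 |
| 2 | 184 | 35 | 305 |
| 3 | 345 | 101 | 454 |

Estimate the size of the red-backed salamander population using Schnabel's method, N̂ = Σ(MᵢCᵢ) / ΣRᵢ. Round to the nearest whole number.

Σ MᵢCᵢ = 0·305 + 305·184 + 454·345 = 0 + 56120 + 156630 = 212750
Σ Rᵢ = 0 + 35 + 101 = 136
N̂ = 212750 / 136 ≈ 1564.3 → 1564

N ≈ 1564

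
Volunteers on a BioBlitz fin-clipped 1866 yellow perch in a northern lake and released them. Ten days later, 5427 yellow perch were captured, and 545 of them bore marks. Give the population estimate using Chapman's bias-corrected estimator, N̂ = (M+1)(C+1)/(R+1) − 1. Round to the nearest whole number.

N ≈ 18,560

N̂ = (1866+1)(5427+1)/(545+1) − 1 = 1867·5428/546 − 1
= 10134076/546 − 1 ≈ 18560.6 − 1 ≈ 18559.6 → 18560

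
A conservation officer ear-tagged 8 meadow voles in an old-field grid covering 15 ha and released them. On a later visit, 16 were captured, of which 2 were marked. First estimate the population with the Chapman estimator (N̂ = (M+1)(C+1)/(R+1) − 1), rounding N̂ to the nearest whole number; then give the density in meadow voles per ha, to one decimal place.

N̂ = 9·17/3 − 1 = 153/3 − 1 = 50
Density = N̂ / area = 50 / 15 ≈ 3.33 → 3.3 per ha

density ≈ 3.3 meadow voles per ha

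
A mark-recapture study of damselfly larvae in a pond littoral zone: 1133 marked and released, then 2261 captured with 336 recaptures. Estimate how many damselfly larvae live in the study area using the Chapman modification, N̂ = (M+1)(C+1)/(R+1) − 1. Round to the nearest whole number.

N̂ = (1133+1)(2261+1)/(336+1) − 1 = 1134·2262/337 − 1
= 2565108/337 − 1 ≈ 7611.6 − 1 ≈ 7610.6 → 7611

N ≈ 7611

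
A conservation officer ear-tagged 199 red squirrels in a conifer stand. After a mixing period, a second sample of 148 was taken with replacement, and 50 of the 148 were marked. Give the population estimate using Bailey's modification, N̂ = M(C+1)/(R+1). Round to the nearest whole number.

N̂ = 199·(148+1)/(50+1) = 199·149/51 = 29651/51 ≈ 581.4 → 581

N ≈ 581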